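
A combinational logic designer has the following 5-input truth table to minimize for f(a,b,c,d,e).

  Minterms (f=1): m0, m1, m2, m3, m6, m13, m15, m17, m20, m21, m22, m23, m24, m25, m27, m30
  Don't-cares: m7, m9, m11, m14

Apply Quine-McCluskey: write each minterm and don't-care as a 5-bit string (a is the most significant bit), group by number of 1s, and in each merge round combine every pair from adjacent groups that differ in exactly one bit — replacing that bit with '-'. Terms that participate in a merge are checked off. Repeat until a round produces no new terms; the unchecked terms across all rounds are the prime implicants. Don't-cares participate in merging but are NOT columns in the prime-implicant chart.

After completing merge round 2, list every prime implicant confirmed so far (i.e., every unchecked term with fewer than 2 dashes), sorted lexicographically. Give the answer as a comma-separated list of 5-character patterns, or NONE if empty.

10-01, 1100-

Round 0: 00000✓ 00001✓ 00010✓ 00011✓ 00110✓ 00111✓ 01001✓ 01011✓ 01101✓ 01110✓ 01111✓ 10001✓ 10100✓ 10101✓ 10110✓ 10111✓ 11000✓ 11001✓ 11011✓ 11110✓
Round 1: -0001✓ -0110✓ -0111✓ -1001✓ -1011✓ -1110✓ 0-001✓ 0-011✓ 0-110✓ 0-111✓ 00-10✓ 00-11✓ 000-0✓ 000-1✓ 0000-✓ 0001-✓ 0011-✓ 01-01✓ 01-11✓ 010-1✓ 011-1✓ 0111-✓ 1-001✓ 1-110✓ 10-01 101-0✓ 101-1✓ 1010-✓ 1011-✓ 110-1✓ 1100-
Round 2: --001 --110 -011- -10-1 0--11 0-0-1 0-11- 00-1- 000-- 01--1 101--
PIs = {--001, --110, -011-, -10-1, 0--11, 0-0-1, 0-11-, 00-1-, 000--, 01--1, 10-01, 101--, 1100-}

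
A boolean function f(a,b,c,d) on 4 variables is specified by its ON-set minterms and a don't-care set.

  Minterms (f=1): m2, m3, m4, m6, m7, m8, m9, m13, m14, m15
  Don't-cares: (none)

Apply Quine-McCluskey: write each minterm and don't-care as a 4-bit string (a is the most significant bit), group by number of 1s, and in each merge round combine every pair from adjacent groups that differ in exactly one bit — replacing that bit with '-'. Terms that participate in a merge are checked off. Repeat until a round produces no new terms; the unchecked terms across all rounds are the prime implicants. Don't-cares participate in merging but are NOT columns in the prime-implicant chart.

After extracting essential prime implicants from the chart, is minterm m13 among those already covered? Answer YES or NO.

NO

Round 0: 0010✓ 0011✓ 0100✓ 0110✓ 0111✓ 1000✓ 1001✓ 1101✓ 1110✓ 1111✓
Round 1: -110✓ -111✓ 0-10✓ 0-11✓ 001-✓ 01-0 011-✓ 1-01 100- 11-1 111-✓
Round 2: -11- 0-1-
PIs = {-11-, 0-1-, 01-0, 1-01, 100-, 11-1}
Coverage chart:
  m2: 0-1- ←essential
  m3: 0-1- ←essential
  m4: 01-0 ←essential
  m6: -11-,0-1-,01-0
  m7: -11-,0-1-
  m8: 100- ←essential
  m9: 1-01,100-
  m13: 1-01,11-1
  m14: -11- ←essential
  m15: -11-,11-1
Essential: -11-, 0-1-, 01-0, 100-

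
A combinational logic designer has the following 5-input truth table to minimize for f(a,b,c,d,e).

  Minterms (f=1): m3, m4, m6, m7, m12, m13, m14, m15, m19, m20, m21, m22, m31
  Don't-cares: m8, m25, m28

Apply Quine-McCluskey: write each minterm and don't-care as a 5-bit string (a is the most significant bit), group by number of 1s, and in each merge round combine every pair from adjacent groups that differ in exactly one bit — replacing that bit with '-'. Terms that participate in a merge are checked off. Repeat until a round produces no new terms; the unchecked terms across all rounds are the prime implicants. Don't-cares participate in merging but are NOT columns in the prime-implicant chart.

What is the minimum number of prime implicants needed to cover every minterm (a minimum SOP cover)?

6

Round 0: 00011✓ 00100✓ 00110✓ 00111✓ 01000✓ 01100✓ 01101✓ 01110✓ 01111✓ 10011✓ 10100✓ 10101✓ 10110✓ 11001 11100✓ 11111✓
Round 1: -0011 -0100✓ -0110✓ -1100✓ -1111 0-100✓ 0-110✓ 0-111✓ 00-11 001-0✓ 0011-✓ 01-00 011-0✓ 011-1✓ 0110-✓ 0111-✓ 1-100✓ 101-0✓ 1010-
Round 2: --100 -01-0 0-1-0 0-11- 011--
PIs = {--100, -0011, -01-0, -1111, 0-1-0, 0-11-, 00-11, 01-00, 011--, 1010-, 11001}
Coverage chart:
  m3: -0011,00-11
  m4: --100,-01-0,0-1-0
  m6: -01-0,0-1-0,0-11-
  m7: 0-11-,00-11
  m12: --100,0-1-0,01-00,011--
  m13: 011-- ←essential
  m14: 0-1-0,0-11-,011--
  m15: -1111,0-11-,011--
  m19: -0011 ←essential
  m20: --100,-01-0,1010-
  m21: 1010- ←essential
  m22: -01-0 ←essential
  m31: -1111 ←essential
Essential: -0011, -01-0, -1111, 011--, 1010-
Petrick residual → 0-11-
Min cover (6 terms): b'c'de + b'ce' + bcde + a'cd + a'bc + ab'cd'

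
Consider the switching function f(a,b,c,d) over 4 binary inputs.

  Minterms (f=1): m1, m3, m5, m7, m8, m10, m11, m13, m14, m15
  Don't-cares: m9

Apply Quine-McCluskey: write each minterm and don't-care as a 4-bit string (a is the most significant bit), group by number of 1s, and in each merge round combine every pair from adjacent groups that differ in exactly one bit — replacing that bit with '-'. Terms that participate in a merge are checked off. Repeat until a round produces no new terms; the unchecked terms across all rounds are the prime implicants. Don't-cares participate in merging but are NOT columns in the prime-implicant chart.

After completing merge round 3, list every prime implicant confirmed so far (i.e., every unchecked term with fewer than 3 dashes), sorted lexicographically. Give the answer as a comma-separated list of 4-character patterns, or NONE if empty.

1-1-, 10--

size-2^0 implicants → 0001(✓)  0011(✓)  0101(✓)  0111(✓)  1000(✓)  1001(✓)  1010(✓)  1011(✓)  1101(✓)  1110(✓)  1111(✓)
size-2^1 implicants → -001(✓)  -011(✓)  -101(✓)  -111(✓)  0-01(✓)  0-11(✓)  00-1(✓)  01-1(✓)  1-01(✓)  1-10(✓)  1-11(✓)  10-0(✓)  10-1(✓)  100-(✓)  101-(✓)  11-1(✓)  111-(✓)
size-2^2 implicants → --01(✓)  --11(✓)  -0-1(✓)  -1-1(✓)  0--1(✓)  1--1(✓)  1-1-  10--
size-2^3 implicants → ---1
Unchecked terms (primes): ---1, 1-1-, 10--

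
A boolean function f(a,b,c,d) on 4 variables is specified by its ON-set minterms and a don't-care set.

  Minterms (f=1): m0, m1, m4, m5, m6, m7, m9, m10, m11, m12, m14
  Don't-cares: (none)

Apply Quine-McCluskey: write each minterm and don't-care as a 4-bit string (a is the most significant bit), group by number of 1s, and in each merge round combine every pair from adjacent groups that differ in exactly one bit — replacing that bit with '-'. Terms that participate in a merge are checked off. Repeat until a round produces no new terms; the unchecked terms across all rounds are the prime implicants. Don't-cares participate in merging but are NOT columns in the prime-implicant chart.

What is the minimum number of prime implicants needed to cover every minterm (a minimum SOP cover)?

5

size-2^0 implicants → 0000(✓)  0001(✓)  0100(✓)  0101(✓)  0110(✓)  0111(✓)  1001(✓)  1010(✓)  1011(✓)  1100(✓)  1110(✓)
size-2^1 implicants → -001  -100(✓)  -110(✓)  0-00(✓)  0-01(✓)  000-(✓)  01-0(✓)  01-1(✓)  010-(✓)  011-(✓)  1-10  10-1  101-  11-0(✓)
size-2^2 implicants → -1-0  0-0-  01--
Unchecked terms (primes): -001, -1-0, 0-0-, 01--, 1-10, 10-1, 101-
Minterm coverage:
  m0 ⊆ 0-0- [E]
  m1 ⊆ -001,0-0-
  m4 ⊆ -1-0,0-0-,01--
  m5 ⊆ 0-0-,01--
  m6 ⊆ -1-0,01--
  m7 ⊆ 01-- [E]
  m9 ⊆ -001,10-1
  m10 ⊆ 1-10,101-
  m11 ⊆ 10-1,101-
  m12 ⊆ -1-0 [E]
  m14 ⊆ -1-0,1-10
E = {-1-0, 0-0-, 01--}
Petrick residual → -001, 101-
Cover = b'c'd + bd' + a'c' + a'b + ab'c  |cover|=5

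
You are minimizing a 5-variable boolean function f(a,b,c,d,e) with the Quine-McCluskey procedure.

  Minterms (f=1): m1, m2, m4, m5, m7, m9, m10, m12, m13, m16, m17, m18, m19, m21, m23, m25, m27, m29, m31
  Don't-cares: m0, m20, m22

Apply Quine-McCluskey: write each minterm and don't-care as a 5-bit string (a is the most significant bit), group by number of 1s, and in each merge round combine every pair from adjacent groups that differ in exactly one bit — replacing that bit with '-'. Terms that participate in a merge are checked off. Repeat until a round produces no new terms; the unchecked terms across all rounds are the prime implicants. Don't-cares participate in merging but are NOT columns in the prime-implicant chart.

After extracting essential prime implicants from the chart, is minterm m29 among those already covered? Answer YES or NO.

Round 0: 00000✓ 00001✓ 00010✓ 00100✓ 00101✓ 00111✓ 01001✓ 01010✓ 01100✓ 01101✓ 10000✓ 10001✓ 10010✓ 10011✓ 10100✓ 10101✓ 10110✓ 10111✓ 11001✓ 11011✓ 11101✓ 11111✓
Round 1: -0000✓ -0001✓ -0010✓ -0100✓ -0101✓ -0111✓ -1001✓ -1101✓ 0-001✓ 0-010 0-100✓ 0-101✓ 00-00✓ 00-01✓ 000-0✓ 0000-✓ 001-1✓ 0010-✓ 01-01✓ 0110-✓ 1-001✓ 1-011✓ 1-101✓ 1-111✓ 10-00✓ 10-01✓ 10-10✓ 10-11✓ 100-0✓ 100-1✓ 1000-✓ 1001-✓ 101-0✓ 101-1✓ 1010-✓ 1011-✓ 11-01✓ 11-11✓ 110-1✓ 111-1✓
Round 2: --001✓ --101✓ -0-00✓ -0-01✓ -00-0 -000-✓ -01-1 -010-✓ -1-01✓ 0--01✓ 0-10- 00-0-✓ 1--01✓ 1--11✓ 1-0-1✓ 1-1-1✓ 10--0✓ 10--1✓ 10-0-✓ 10-1-✓ 100--✓ 101--✓ 11--1✓
Round 3: ---01 -0-0- 1---1 10---
PIs = {---01, -0-0-, -00-0, -01-1, 0-010, 0-10-, 1---1, 10---}
Coverage chart:
  m1: ---01,-0-0-
  m2: -00-0,0-010
  m4: -0-0-,0-10-
  m5: ---01,-0-0-,-01-1,0-10-
  m7: -01-1 ←essential
  m9: ---01 ←essential
  m10: 0-010 ←essential
  m12: 0-10- ←essential
  m13: ---01,0-10-
  m16: -0-0-,-00-0,10---
  m17: ---01,-0-0-,1---1,10---
  m18: -00-0,10---
  m19: 1---1,10---
  m21: ---01,-0-0-,-01-1,1---1,10---
  m23: -01-1,1---1,10---
  m25: ---01,1---1
  m27: 1---1 ←essential
  m29: ---01,1---1
  m31: 1---1 ←essential
Essential: ---01, -01-1, 0-010, 0-10-, 1---1

YES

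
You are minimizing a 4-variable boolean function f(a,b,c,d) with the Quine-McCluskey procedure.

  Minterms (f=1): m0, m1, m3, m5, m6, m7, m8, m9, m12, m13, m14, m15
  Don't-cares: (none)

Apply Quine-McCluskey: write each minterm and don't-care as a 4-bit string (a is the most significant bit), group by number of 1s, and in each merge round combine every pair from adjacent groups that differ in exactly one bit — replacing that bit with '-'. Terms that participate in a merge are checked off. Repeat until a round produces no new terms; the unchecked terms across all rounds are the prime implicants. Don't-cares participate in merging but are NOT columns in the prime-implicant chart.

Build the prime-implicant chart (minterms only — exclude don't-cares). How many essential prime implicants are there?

size-2^0 implicants → 0000(✓)  0001(✓)  0011(✓)  0101(✓)  0110(✓)  0111(✓)  1000(✓)  1001(✓)  1100(✓)  1101(✓)  1110(✓)  1111(✓)
size-2^1 implicants → -000(✓)  -001(✓)  -101(✓)  -110(✓)  -111(✓)  0-01(✓)  0-11(✓)  00-1(✓)  000-(✓)  01-1(✓)  011-(✓)  1-00(✓)  1-01(✓)  100-(✓)  11-0(✓)  11-1(✓)  110-(✓)  111-(✓)
size-2^2 implicants → --01  -00-  -1-1  -11-  0--1  1-0-  11--
Unchecked terms (primes): --01, -00-, -1-1, -11-, 0--1, 1-0-, 11--
Minterm coverage:
  m0 ⊆ -00- [E]
  m1 ⊆ --01,-00-,0--1
  m3 ⊆ 0--1 [E]
  m5 ⊆ --01,-1-1,0--1
  m6 ⊆ -11- [E]
  m7 ⊆ -1-1,-11-,0--1
  m8 ⊆ -00-,1-0-
  m9 ⊆ --01,-00-,1-0-
  m12 ⊆ 1-0-,11--
  m13 ⊆ --01,-1-1,1-0-,11--
  m14 ⊆ -11-,11--
  m15 ⊆ -1-1,-11-,11--
E = {-00-, -11-, 0--1}

3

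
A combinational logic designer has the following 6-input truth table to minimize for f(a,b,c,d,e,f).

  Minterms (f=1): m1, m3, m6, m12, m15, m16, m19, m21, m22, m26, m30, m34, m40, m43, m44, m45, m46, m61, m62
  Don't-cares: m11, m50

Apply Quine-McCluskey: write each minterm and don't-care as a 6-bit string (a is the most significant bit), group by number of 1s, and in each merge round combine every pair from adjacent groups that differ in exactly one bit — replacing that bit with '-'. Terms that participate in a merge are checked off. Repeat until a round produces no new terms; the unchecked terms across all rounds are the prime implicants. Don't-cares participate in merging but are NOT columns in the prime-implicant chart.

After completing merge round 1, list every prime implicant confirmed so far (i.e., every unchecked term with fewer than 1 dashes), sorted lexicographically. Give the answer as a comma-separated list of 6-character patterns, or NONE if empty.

size-2^0 implicants → 000001(✓)  000011(✓)  000110(✓)  001011(✓)  001100(✓)  001111(✓)  010000  010011(✓)  010101  010110(✓)  011010(✓)  011110(✓)  100010(✓)  101000(✓)  101011(✓)  101100(✓)  101101(✓)  101110(✓)  110010(✓)  111101(✓)  111110(✓)
size-2^1 implicants → -01011  -01100  -11110  0-0011  0-0110  00-011  0000-1  001-11  01-110  011-10  1-0010  1-1101  1-1110  101-00  1011-0  10110-
Unchecked terms (primes): -01011, -01100, -11110, 0-0011, 0-0110, 00-011, 0000-1, 001-11, 01-110, 010000, 010101, 011-10, 1-0010, 1-1101, 1-1110, 101-00, 1011-0, 10110-

010000, 010101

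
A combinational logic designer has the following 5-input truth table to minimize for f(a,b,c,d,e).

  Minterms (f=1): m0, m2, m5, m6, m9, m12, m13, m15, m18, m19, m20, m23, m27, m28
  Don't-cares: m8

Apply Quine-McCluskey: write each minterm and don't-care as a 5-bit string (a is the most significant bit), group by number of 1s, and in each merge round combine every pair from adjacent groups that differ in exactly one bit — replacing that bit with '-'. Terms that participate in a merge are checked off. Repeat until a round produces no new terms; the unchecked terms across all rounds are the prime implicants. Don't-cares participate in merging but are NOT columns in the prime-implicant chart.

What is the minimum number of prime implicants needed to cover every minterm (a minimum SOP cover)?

9

Round 0: 00000✓ 00010✓ 00101✓ 00110✓ 01000✓ 01001✓ 01100✓ 01101✓ 01111✓ 10010✓ 10011✓ 10100✓ 10111✓ 11011✓ 11100✓
Round 1: -0010 -1100 0-000 0-101 00-10 000-0 01-00✓ 01-01✓ 0100-✓ 011-1 0110-✓ 1-011 1-100 10-11 1001-
Round 2: 01-0-
PIs = {-0010, -1100, 0-000, 0-101, 00-10, 000-0, 01-0-, 011-1, 1-011, 1-100, 10-11, 1001-}
Coverage chart:
  m0: 0-000,000-0
  m2: -0010,00-10,000-0
  m5: 0-101 ←essential
  m6: 00-10 ←essential
  m9: 01-0- ←essential
  m12: -1100,01-0-
  m13: 0-101,01-0-,011-1
  m15: 011-1 ←essential
  m18: -0010,1001-
  m19: 1-011,10-11,1001-
  m20: 1-100 ←essential
  m23: 10-11 ←essential
  m27: 1-011 ←essential
  m28: -1100,1-100
Essential: 0-101, 00-10, 01-0-, 011-1, 1-011, 1-100, 10-11
Petrick residual → -0010, 0-000
Min cover (9 terms): b'c'de' + a'c'd'e' + a'cd'e + a'b'de' + a'bd' + a'bce + ac'de + acd'e' + ab'de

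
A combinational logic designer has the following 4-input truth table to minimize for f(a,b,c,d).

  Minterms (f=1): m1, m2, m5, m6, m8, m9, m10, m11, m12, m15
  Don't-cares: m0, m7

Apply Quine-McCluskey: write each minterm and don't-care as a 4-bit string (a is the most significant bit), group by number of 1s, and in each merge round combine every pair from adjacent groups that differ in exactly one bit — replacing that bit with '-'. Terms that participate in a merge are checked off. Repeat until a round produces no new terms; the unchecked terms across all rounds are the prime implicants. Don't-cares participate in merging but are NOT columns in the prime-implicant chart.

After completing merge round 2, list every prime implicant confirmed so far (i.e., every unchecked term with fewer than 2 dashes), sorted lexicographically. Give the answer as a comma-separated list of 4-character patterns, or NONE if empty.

-111, 0-01, 0-10, 01-1, 011-, 1-00, 1-11

size-2^0 implicants → 0000(✓)  0001(✓)  0010(✓)  0101(✓)  0110(✓)  0111(✓)  1000(✓)  1001(✓)  1010(✓)  1011(✓)  1100(✓)  1111(✓)
size-2^1 implicants → -000(✓)  -001(✓)  -010(✓)  -111  0-01  0-10  00-0(✓)  000-(✓)  01-1  011-  1-00  1-11  10-0(✓)  10-1(✓)  100-(✓)  101-(✓)
size-2^2 implicants → -0-0  -00-  10--
Unchecked terms (primes): -0-0, -00-, -111, 0-01, 0-10, 01-1, 011-, 1-00, 1-11, 10--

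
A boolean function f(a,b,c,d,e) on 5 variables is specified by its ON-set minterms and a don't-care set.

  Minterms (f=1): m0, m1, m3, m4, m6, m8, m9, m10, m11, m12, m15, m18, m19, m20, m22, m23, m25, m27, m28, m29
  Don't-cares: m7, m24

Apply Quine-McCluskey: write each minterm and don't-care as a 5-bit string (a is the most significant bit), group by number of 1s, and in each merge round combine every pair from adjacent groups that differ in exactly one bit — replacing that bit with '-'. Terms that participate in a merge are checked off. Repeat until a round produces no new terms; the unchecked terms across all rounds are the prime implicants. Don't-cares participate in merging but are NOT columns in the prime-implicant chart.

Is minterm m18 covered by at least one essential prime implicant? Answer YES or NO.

YES

[col 0] 00000*, 00001*, 00011*, 00100*, 00110*, 00111*, 01000*, 01001*, 01010*, 01011*, 01100*, 01111*, 10010*, 10011*, 10100*, 10110*, 10111*, 11000*, 11001*, 11011*, 11100*, 11101*
[col 1] -0011*, -0100*, -0110*, -0111*, -1000*, -1001*, -1011*, -1100*, 0-000*, 0-001*, 0-011*, 0-100*, 0-111*, 00-00*, 00-11*, 000-1*, 0000-*, 001-0*, 0011-*, 01-00*, 01-11*, 010-0*, 010-1*, 0100-*, 0101-*, 1-011*, 1-100*, 10-10*, 10-11*, 1001-*, 101-0*, 1011-*, 11-00*, 11-01*, 110-1*, 1100-*, 1110-*
[col 2] --011, --100, -0-11, -01-0, -011-, -1-00, -10-1, -100-, 0--00, 0--11, 0-0-1, 0-00-, 010--, 10-1-, 11-0-
Prime implicants: --011, --100, -0-11, -01-0, -011-, -1-00, -10-1, -100-, 0--00, 0--11, 0-0-1, 0-00-, 010--, 10-1-, 11-0-
PI chart (minterm → PIs covering it):
  0 | 0--00,0-00-
  1 | 0-0-1,0-00-
  3 | --011,-0-11,0--11,0-0-1
  4 | --100,-01-0,0--00
  6 | -01-0,-011-
  8 | -1-00,-100-,0--00,0-00-,010--
  9 | -10-1,-100-,0-0-1,0-00-,010--
  10 | 010--  (sole → essential)
  11 | --011,-10-1,0--11,0-0-1,010--
  12 | --100,-1-00,0--00
  15 | 0--11  (sole → essential)
  18 | 10-1-  (sole → essential)
  19 | --011,-0-11,10-1-
  20 | --100,-01-0
  22 | -01-0,-011-,10-1-
  23 | -0-11,-011-,10-1-
  25 | -10-1,-100-,11-0-
  27 | --011,-10-1
  28 | --100,-1-00,11-0-
  29 | 11-0-  (sole → essential)
Essential prime implicants: 0--11, 010--, 10-1-, 11-0-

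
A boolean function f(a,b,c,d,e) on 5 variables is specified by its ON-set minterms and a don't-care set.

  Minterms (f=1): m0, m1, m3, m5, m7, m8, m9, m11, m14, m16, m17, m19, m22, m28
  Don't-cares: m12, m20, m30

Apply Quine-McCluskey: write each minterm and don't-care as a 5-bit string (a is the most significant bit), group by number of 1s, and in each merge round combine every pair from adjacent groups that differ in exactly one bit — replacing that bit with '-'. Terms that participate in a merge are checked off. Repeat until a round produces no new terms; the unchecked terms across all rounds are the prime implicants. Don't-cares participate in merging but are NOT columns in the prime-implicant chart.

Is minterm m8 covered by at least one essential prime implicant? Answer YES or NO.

size-2^0 implicants → 00000(✓)  00001(✓)  00011(✓)  00101(✓)  00111(✓)  01000(✓)  01001(✓)  01011(✓)  01100(✓)  01110(✓)  10000(✓)  10001(✓)  10011(✓)  10100(✓)  10110(✓)  11100(✓)  11110(✓)
size-2^1 implicants → -0000(✓)  -0001(✓)  -0011(✓)  -1100(✓)  -1110(✓)  0-000(✓)  0-001(✓)  0-011(✓)  00-01(✓)  00-11(✓)  000-1(✓)  0000-(✓)  001-1(✓)  01-00  010-1(✓)  0100-(✓)  011-0(✓)  1-100(✓)  1-110(✓)  10-00  100-1(✓)  1000-(✓)  101-0(✓)  111-0(✓)
size-2^2 implicants → -00-1  -000-  -11-0  0-0-1  0-00-  00--1  1-1-0
Unchecked terms (primes): -00-1, -000-, -11-0, 0-0-1, 0-00-, 00--1, 01-00, 1-1-0, 10-00
Minterm coverage:
  m0 ⊆ -000-,0-00-
  m1 ⊆ -00-1,-000-,0-0-1,0-00-,00--1
  m3 ⊆ -00-1,0-0-1,00--1
  m5 ⊆ 00--1 [E]
  m7 ⊆ 00--1 [E]
  m8 ⊆ 0-00-,01-00
  m9 ⊆ 0-0-1,0-00-
  m11 ⊆ 0-0-1 [E]
  m14 ⊆ -11-0 [E]
  m16 ⊆ -000-,10-00
  m17 ⊆ -00-1,-000-
  m19 ⊆ -00-1 [E]
  m22 ⊆ 1-1-0 [E]
  m28 ⊆ -11-0,1-1-0
E = {-00-1, -11-0, 0-0-1, 00--1, 1-1-0}

NO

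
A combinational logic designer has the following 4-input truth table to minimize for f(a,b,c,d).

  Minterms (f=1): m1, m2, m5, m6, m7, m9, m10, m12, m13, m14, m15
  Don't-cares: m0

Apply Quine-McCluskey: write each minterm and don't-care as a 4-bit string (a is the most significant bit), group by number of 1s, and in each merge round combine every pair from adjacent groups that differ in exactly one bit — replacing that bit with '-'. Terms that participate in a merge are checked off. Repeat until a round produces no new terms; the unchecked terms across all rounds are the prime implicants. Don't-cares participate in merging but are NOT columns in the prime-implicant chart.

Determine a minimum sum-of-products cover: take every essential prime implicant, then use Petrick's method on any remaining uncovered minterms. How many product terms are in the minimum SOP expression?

4

Round 0: 0000✓ 0001✓ 0010✓ 0101✓ 0110✓ 0111✓ 1001✓ 1010✓ 1100✓ 1101✓ 1110✓ 1111✓
Round 1: -001✓ -010✓ -101✓ -110✓ -111✓ 0-01✓ 0-10✓ 00-0 000- 01-1✓ 011-✓ 1-01✓ 1-10✓ 11-0✓ 11-1✓ 110-✓ 111-✓
Round 2: --01 --10 -1-1 -11- 11--
PIs = {--01, --10, -1-1, -11-, 00-0, 000-, 11--}
Coverage chart:
  m1: --01,000-
  m2: --10,00-0
  m5: --01,-1-1
  m6: --10,-11-
  m7: -1-1,-11-
  m9: --01 ←essential
  m10: --10 ←essential
  m12: 11-- ←essential
  m13: --01,-1-1,11--
  m14: --10,-11-,11--
  m15: -1-1,-11-,11--
Essential: --01, --10, 11--
Petrick residual → -1-1
Min cover (4 terms): c'd + cd' + bd + ab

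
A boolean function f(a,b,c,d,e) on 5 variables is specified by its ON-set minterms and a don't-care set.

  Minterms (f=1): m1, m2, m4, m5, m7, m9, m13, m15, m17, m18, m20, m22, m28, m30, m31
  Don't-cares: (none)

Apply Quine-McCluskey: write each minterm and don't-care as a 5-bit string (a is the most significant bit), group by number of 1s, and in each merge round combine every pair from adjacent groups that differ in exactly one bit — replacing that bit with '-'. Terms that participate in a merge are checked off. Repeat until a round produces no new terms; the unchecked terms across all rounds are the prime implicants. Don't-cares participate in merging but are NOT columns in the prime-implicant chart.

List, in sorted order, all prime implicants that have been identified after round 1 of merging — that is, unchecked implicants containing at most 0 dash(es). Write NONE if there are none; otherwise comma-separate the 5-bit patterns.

NONE

[col 0] 00001*, 00010*, 00100*, 00101*, 00111*, 01001*, 01101*, 01111*, 10001*, 10010*, 10100*, 10110*, 11100*, 11110*, 11111*
[col 1] -0001, -0010, -0100, -1111, 0-001*, 0-101*, 0-111*, 00-01*, 001-1*, 0010-, 01-01*, 011-1*, 1-100*, 1-110*, 10-10, 101-0*, 111-0*, 1111-
[col 2] 0--01, 0-1-1, 1-1-0
Prime implicants: -0001, -0010, -0100, -1111, 0--01, 0-1-1, 0010-, 1-1-0, 10-10, 1111-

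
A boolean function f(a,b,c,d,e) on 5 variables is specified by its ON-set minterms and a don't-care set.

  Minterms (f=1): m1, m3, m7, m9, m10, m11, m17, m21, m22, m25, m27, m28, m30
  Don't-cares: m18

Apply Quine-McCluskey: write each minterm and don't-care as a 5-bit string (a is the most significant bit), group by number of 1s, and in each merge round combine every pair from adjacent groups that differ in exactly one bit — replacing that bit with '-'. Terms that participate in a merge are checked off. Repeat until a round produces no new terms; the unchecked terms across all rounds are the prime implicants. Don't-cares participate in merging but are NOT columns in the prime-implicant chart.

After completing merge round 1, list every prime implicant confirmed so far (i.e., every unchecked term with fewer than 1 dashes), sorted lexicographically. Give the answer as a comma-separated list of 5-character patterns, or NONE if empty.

size-2^0 implicants → 00001(✓)  00011(✓)  00111(✓)  01001(✓)  01010(✓)  01011(✓)  10001(✓)  10010(✓)  10101(✓)  10110(✓)  11001(✓)  11011(✓)  11100(✓)  11110(✓)
size-2^1 implicants → -0001(✓)  -1001(✓)  -1011(✓)  0-001(✓)  0-011(✓)  00-11  000-1(✓)  010-1(✓)  0101-  1-001(✓)  1-110  10-01  10-10  110-1(✓)  111-0
size-2^2 implicants → --001  -10-1  0-0-1
Unchecked terms (primes): --001, -10-1, 0-0-1, 00-11, 0101-, 1-110, 10-01, 10-10, 111-0

NONE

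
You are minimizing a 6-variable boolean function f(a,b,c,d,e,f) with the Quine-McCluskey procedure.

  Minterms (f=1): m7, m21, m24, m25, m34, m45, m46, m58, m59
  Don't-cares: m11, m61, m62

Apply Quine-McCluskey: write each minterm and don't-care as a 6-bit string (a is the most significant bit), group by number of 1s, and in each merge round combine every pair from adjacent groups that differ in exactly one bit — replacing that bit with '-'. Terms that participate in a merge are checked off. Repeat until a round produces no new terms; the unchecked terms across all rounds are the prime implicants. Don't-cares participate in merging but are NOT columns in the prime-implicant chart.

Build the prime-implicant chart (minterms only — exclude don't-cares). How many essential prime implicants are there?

7

[col 0] 000111, 001011, 010101, 011000*, 011001*, 100010, 101101*, 101110*, 111010*, 111011*, 111101*, 111110*
[col 1] 01100-, 1-1101, 1-1110, 111-10, 11101-
Prime implicants: 000111, 001011, 010101, 01100-, 1-1101, 1-1110, 100010, 111-10, 11101-
PI chart (minterm → PIs covering it):
  7 | 000111  (sole → essential)
  21 | 010101  (sole → essential)
  24 | 01100-  (sole → essential)
  25 | 01100-  (sole → essential)
  34 | 100010  (sole → essential)
  45 | 1-1101  (sole → essential)
  46 | 1-1110  (sole → essential)
  58 | 111-10,11101-
  59 | 11101-  (sole → essential)
Essential prime implicants: 000111, 010101, 01100-, 1-1101, 1-1110, 100010, 11101-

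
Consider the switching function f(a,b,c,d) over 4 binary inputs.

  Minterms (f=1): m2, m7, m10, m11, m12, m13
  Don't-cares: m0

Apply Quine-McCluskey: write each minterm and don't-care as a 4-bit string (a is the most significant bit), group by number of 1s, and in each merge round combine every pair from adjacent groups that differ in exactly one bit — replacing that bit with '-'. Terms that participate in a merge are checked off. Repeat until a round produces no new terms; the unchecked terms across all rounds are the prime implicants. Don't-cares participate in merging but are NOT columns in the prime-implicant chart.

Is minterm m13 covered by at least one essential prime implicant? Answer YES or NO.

YES

size-2^0 implicants → 0000(✓)  0010(✓)  0111  1010(✓)  1011(✓)  1100(✓)  1101(✓)
size-2^1 implicants → -010  00-0  101-  110-
Unchecked terms (primes): -010, 00-0, 0111, 101-, 110-
Minterm coverage:
  m2 ⊆ -010,00-0
  m7 ⊆ 0111 [E]
  m10 ⊆ -010,101-
  m11 ⊆ 101- [E]
  m12 ⊆ 110- [E]
  m13 ⊆ 110- [E]
E = {0111, 101-, 110-}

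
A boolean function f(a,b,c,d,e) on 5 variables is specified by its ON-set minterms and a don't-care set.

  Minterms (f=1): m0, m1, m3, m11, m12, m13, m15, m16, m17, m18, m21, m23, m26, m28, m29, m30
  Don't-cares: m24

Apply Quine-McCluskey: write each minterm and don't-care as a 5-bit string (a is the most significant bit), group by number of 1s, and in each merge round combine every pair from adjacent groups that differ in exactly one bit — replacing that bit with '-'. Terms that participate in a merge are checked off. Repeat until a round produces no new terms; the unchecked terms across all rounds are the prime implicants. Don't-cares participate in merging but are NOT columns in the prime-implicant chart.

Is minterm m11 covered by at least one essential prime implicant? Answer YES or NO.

NO

size-2^0 implicants → 00000(✓)  00001(✓)  00011(✓)  01011(✓)  01100(✓)  01101(✓)  01111(✓)  10000(✓)  10001(✓)  10010(✓)  10101(✓)  10111(✓)  11000(✓)  11010(✓)  11100(✓)  11101(✓)  11110(✓)
size-2^1 implicants → -0000(✓)  -0001(✓)  -1100(✓)  -1101(✓)  0-011  000-1  0000-(✓)  01-11  011-1  0110-(✓)  1-000(✓)  1-010(✓)  1-101  10-01  100-0(✓)  1000-(✓)  101-1  11-00(✓)  11-10(✓)  110-0(✓)  111-0(✓)  1110-(✓)
size-2^2 implicants → -000-  -110-  1-0-0  11--0
Unchecked terms (primes): -000-, -110-, 0-011, 000-1, 01-11, 011-1, 1-0-0, 1-101, 10-01, 101-1, 11--0
Minterm coverage:
  m0 ⊆ -000- [E]
  m1 ⊆ -000-,000-1
  m3 ⊆ 0-011,000-1
  m11 ⊆ 0-011,01-11
  m12 ⊆ -110- [E]
  m13 ⊆ -110-,011-1
  m15 ⊆ 01-11,011-1
  m16 ⊆ -000-,1-0-0
  m17 ⊆ -000-,10-01
  m18 ⊆ 1-0-0 [E]
  m21 ⊆ 1-101,10-01,101-1
  m23 ⊆ 101-1 [E]
  m26 ⊆ 1-0-0,11--0
  m28 ⊆ -110-,11--0
  m29 ⊆ -110-,1-101
  m30 ⊆ 11--0 [E]
E = {-000-, -110-, 1-0-0, 101-1, 11--0}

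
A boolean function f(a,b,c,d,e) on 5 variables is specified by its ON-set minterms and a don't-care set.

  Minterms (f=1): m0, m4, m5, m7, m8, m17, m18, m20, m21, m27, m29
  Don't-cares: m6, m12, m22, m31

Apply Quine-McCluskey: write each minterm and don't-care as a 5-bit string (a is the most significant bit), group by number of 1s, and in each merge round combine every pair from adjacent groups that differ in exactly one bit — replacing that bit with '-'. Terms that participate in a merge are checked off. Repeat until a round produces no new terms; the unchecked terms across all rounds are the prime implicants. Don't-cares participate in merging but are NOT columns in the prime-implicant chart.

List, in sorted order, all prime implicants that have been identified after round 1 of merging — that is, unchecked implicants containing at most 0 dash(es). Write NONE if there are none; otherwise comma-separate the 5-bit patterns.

NONE

[col 0] 00000*, 00100*, 00101*, 00110*, 00111*, 01000*, 01100*, 10001*, 10010*, 10100*, 10101*, 10110*, 11011*, 11101*, 11111*
[col 1] -0100*, -0101*, -0110*, 0-000*, 0-100*, 00-00*, 001-0*, 001-1*, 0010-*, 0011-*, 01-00*, 1-101, 10-01, 10-10, 101-0*, 1010-*, 11-11, 111-1
[col 2] -01-0, -010-, 0--00, 001--
Prime implicants: -01-0, -010-, 0--00, 001--, 1-101, 10-01, 10-10, 11-11, 111-1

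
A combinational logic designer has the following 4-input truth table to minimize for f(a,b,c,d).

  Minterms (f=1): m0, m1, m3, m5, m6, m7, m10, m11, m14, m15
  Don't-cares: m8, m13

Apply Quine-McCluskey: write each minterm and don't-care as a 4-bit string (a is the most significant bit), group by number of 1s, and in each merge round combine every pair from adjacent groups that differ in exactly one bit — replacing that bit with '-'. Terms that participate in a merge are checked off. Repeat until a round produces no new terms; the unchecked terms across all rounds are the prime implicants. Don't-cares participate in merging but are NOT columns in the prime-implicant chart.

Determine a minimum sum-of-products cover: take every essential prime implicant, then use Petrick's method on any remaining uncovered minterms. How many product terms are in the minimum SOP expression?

[col 0] 0000*, 0001*, 0011*, 0101*, 0110*, 0111*, 1000*, 1010*, 1011*, 1101*, 1110*, 1111*
[col 1] -000, -011*, -101*, -110*, -111*, 0-01*, 0-11*, 00-1*, 000-, 01-1*, 011-*, 1-10*, 1-11*, 10-0, 101-*, 11-1*, 111-*
[col 2] --11, -1-1, -11-, 0--1, 1-1-
Prime implicants: --11, -000, -1-1, -11-, 0--1, 000-, 1-1-, 10-0
PI chart (minterm → PIs covering it):
  0 | -000,000-
  1 | 0--1,000-
  3 | --11,0--1
  5 | -1-1,0--1
  6 | -11-  (sole → essential)
  7 | --11,-1-1,-11-,0--1
  10 | 1-1-,10-0
  11 | --11,1-1-
  14 | -11-,1-1-
  15 | --11,-1-1,-11-,1-1-
Essential prime implicants: -11-
Petrick residual → -000, 0--1, 1-1-
Minimum SOP uses 4 PIs: b'c'd' + bc + a'd + ac

4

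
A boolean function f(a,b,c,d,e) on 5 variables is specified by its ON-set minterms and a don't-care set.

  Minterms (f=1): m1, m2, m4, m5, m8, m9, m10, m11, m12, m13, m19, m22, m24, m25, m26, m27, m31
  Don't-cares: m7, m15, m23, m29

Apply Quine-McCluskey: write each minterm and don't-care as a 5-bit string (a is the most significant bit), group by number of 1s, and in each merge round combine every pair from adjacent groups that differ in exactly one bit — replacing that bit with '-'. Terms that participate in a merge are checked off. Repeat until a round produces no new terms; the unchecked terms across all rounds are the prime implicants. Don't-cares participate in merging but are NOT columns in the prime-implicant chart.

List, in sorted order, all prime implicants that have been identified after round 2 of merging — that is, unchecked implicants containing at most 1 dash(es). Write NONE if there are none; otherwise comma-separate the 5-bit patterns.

[col 0] 00001*, 00010*, 00100*, 00101*, 00111*, 01000*, 01001*, 01010*, 01011*, 01100*, 01101*, 01111*, 10011*, 10110*, 10111*, 11000*, 11001*, 11010*, 11011*, 11101*, 11111*
[col 1] -0111*, -1000*, -1001*, -1010*, -1011*, -1101*, -1111*, 0-001*, 0-010, 0-100*, 0-101*, 0-111*, 00-01*, 001-1*, 0010-*, 01-00*, 01-01*, 01-11*, 010-0*, 010-1*, 0100-*, 0101-*, 011-1*, 0110-*, 1-011*, 1-111*, 10-11*, 1011-, 11-01*, 11-11*, 110-0*, 110-1*, 1100-*, 1101-*, 111-1*
[col 2] --111, -1-01*, -1-11*, -10-0*, -10-1*, -100-*, -101-*, -11-1*, 0--01, 0-1-1, 0-10-, 01--1*, 01-0-, 010--*, 1--11, 11--1*, 110--*
[col 3] -1--1, -10--
Prime implicants: --111, -1--1, -10--, 0--01, 0-010, 0-1-1, 0-10-, 01-0-, 1--11, 1011-

0-010, 1011-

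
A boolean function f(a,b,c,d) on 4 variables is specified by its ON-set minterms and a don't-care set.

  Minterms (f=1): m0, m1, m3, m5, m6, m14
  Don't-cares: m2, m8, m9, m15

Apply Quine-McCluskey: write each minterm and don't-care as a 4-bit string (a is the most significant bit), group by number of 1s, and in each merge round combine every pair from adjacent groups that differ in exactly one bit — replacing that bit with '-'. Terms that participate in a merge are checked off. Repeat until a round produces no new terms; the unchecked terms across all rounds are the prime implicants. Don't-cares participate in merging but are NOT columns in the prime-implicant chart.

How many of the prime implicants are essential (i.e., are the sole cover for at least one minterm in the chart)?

2

[col 0] 0000*, 0001*, 0010*, 0011*, 0101*, 0110*, 1000*, 1001*, 1110*, 1111*
[col 1] -000*, -001*, -110, 0-01, 0-10, 00-0*, 00-1*, 000-*, 001-*, 100-*, 111-
[col 2] -00-, 00--
Prime implicants: -00-, -110, 0-01, 0-10, 00--, 111-
PI chart (minterm → PIs covering it):
  0 | -00-,00--
  1 | -00-,0-01,00--
  3 | 00--  (sole → essential)
  5 | 0-01  (sole → essential)
  6 | -110,0-10
  14 | -110,111-
Essential prime implicants: 0-01, 00--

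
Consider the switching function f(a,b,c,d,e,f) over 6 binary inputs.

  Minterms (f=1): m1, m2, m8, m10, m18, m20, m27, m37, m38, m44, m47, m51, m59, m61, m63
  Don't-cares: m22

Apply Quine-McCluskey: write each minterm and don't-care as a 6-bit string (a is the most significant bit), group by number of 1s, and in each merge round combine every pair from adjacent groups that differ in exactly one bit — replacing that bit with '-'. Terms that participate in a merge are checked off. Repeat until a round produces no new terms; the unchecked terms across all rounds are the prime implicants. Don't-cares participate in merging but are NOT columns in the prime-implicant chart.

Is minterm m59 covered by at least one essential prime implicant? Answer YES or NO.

size-2^0 implicants → 000001  000010(✓)  001000(✓)  001010(✓)  010010(✓)  010100(✓)  010110(✓)  011011(✓)  100101  100110  101100  101111(✓)  110011(✓)  111011(✓)  111101(✓)  111111(✓)
size-2^1 implicants → -11011  0-0010  00-010  0010-0  010-10  0101-0  1-1111  11-011  111-11  1111-1
Unchecked terms (primes): -11011, 0-0010, 00-010, 000001, 0010-0, 010-10, 0101-0, 1-1111, 100101, 100110, 101100, 11-011, 111-11, 1111-1
Minterm coverage:
  m1 ⊆ 000001 [E]
  m2 ⊆ 0-0010,00-010
  m8 ⊆ 0010-0 [E]
  m10 ⊆ 00-010,0010-0
  m18 ⊆ 0-0010,010-10
  m20 ⊆ 0101-0 [E]
  m27 ⊆ -11011 [E]
  m37 ⊆ 100101 [E]
  m38 ⊆ 100110 [E]
  m44 ⊆ 101100 [E]
  m47 ⊆ 1-1111 [E]
  m51 ⊆ 11-011 [E]
  m59 ⊆ -11011,11-011,111-11
  m61 ⊆ 1111-1 [E]
  m63 ⊆ 1-1111,111-11,1111-1
E = {-11011, 000001, 0010-0, 0101-0, 1-1111, 100101, 100110, 101100, 11-011, 1111-1}

YES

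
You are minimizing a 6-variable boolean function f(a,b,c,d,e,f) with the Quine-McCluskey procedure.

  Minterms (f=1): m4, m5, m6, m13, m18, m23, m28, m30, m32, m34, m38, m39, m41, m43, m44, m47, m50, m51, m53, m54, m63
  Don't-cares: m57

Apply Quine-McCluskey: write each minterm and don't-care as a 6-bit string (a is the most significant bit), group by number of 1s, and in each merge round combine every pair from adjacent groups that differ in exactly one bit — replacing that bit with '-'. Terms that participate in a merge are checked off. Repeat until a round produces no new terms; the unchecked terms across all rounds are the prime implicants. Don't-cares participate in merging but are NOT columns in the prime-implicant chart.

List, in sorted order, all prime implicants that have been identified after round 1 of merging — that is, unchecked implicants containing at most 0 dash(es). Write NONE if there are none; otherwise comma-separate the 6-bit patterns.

010111, 101100, 110101

Round 0: 000100✓ 000101✓ 000110✓ 001101✓ 010010✓ 010111 011100✓ 011110✓ 100000✓ 100010✓ 100110✓ 100111✓ 101001✓ 101011✓ 101100 101111✓ 110010✓ 110011✓ 110101 110110✓ 111001✓ 111111✓
Round 1: -00110 -10010 00-101 0001-0 00010- 0111-0 1-0010✓ 1-0110✓ 1-1001 1-1111 10-111 100-10✓ 1000-0 10011- 101-11 1010-1 110-10✓ 11001-
Round 2: 1-0-10
PIs = {-00110, -10010, 00-101, 0001-0, 00010-, 010111, 0111-0, 1-0-10, 1-1001, 1-1111, 10-111, 1000-0, 10011-, 101-11, 1010-1, 101100, 11001-, 110101}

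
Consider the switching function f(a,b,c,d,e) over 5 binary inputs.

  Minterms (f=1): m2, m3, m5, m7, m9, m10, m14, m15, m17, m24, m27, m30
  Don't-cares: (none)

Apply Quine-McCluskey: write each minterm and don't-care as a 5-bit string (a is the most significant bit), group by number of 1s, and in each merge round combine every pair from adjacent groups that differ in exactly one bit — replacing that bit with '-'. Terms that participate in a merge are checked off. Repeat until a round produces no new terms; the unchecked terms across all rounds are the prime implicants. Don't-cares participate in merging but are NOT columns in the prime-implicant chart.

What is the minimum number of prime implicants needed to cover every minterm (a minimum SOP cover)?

Round 0: 00010✓ 00011✓ 00101✓ 00111✓ 01001 01010✓ 01110✓ 01111✓ 10001 11000 11011 11110✓
Round 1: -1110 0-010 0-111 00-11 0001- 001-1 01-10 0111-
PIs = {-1110, 0-010, 0-111, 00-11, 0001-, 001-1, 01-10, 01001, 0111-, 10001, 11000, 11011}
Coverage chart:
  m2: 0-010,0001-
  m3: 00-11,0001-
  m5: 001-1 ←essential
  m7: 0-111,00-11,001-1
  m9: 01001 ←essential
  m10: 0-010,01-10
  m14: -1110,01-10,0111-
  m15: 0-111,0111-
  m17: 10001 ←essential
  m24: 11000 ←essential
  m27: 11011 ←essential
  m30: -1110 ←essential
Essential: -1110, 001-1, 01001, 10001, 11000, 11011
Petrick residual → 0-010, 0-111, 00-11
Min cover (9 terms): bcde' + a'c'de' + a'cde + a'b'de + a'b'ce + a'bc'd'e + ab'c'd'e + abc'd'e' + abc'de

9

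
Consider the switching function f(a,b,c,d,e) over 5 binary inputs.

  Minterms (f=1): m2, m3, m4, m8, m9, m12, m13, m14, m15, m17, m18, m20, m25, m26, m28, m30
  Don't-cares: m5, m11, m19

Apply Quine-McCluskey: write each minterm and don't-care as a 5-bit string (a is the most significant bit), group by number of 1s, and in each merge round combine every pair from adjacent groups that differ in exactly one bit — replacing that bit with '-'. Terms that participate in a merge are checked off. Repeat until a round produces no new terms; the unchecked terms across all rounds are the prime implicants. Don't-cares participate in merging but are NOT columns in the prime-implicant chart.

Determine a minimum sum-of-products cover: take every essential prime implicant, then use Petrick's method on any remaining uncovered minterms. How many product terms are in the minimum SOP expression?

6

size-2^0 implicants → 00010(✓)  00011(✓)  00100(✓)  00101(✓)  01000(✓)  01001(✓)  01011(✓)  01100(✓)  01101(✓)  01110(✓)  01111(✓)  10001(✓)  10010(✓)  10011(✓)  10100(✓)  11001(✓)  11010(✓)  11100(✓)  11110(✓)
size-2^1 implicants → -0010(✓)  -0011(✓)  -0100(✓)  -1001  -1100(✓)  -1110(✓)  0-011  0-100(✓)  0-101(✓)  0001-(✓)  0010-(✓)  01-00(✓)  01-01(✓)  01-11(✓)  010-1(✓)  0100-(✓)  011-0(✓)  011-1(✓)  0110-(✓)  0111-(✓)  1-001  1-010  1-100(✓)  100-1  1001-(✓)  11-10  111-0(✓)
size-2^2 implicants → --100  -001-  -11-0  0-10-  01--1  01-0-  011--
Unchecked terms (primes): --100, -001-, -1001, -11-0, 0-011, 0-10-, 01--1, 01-0-, 011--, 1-001, 1-010, 100-1, 11-10
Minterm coverage:
  m2 ⊆ -001- [E]
  m3 ⊆ -001-,0-011
  m4 ⊆ --100,0-10-
  m8 ⊆ 01-0- [E]
  m9 ⊆ -1001,01--1,01-0-
  m12 ⊆ --100,-11-0,0-10-,01-0-,011--
  m13 ⊆ 0-10-,01--1,01-0-,011--
  m14 ⊆ -11-0,011--
  m15 ⊆ 01--1,011--
  m17 ⊆ 1-001,100-1
  m18 ⊆ -001-,1-010
  m20 ⊆ --100 [E]
  m25 ⊆ -1001,1-001
  m26 ⊆ 1-010,11-10
  m28 ⊆ --100,-11-0
  m30 ⊆ -11-0,11-10
E = {--100, -001-, 01-0-}
Petrick residual → 011--, 1-001, 11-10
Cover = cd'e' + b'c'd + a'bd' + a'bc + ac'd'e + abde'  |cover|=6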